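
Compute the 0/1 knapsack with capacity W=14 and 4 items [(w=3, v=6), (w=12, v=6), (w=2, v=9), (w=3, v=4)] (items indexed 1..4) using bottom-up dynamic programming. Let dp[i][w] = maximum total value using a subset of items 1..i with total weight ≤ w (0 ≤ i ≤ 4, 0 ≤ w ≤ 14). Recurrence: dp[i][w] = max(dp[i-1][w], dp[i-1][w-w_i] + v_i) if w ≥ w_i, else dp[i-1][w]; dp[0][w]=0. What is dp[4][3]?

i\w   0   1   2   3   4   5   6   7   8   9  10  11  12  13  14
  0   0   0   0   0   0   0   0   0   0   0   0   0   0   0   0
  1   0   0   0   6   6   6   6   6   6   6   6   6   6   6   6
  2   0   0   0   6   6   6   6   6   6   6   6   6   6   6   6
  3   0   0   9   9   9  15  15  15  15  15  15  15  15  15  15
  4   0   0   9   9   9  15  15  15  19  19  19  19  19  19  19

9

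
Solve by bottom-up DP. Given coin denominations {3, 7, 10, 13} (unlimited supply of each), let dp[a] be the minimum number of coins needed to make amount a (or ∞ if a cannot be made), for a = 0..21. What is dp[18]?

 a  0  1  2  3  4  5  6  7  8  9 10 11 12 13 14 15 16 17 18 19 20 21
dp  0  -  -  1  -  -  2  1  -  3  1  -  4  1  2  5  2  2  6  3  2  3
(- denotes ∞ / unreachable)

6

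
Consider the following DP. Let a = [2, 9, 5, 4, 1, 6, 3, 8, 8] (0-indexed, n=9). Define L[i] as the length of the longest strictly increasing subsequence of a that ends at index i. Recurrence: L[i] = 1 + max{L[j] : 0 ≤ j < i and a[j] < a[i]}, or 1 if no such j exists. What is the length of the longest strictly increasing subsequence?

   i    0    1    2    3    4    5    6    7    8
a[i]    2    9    5    4    1    6    3    8    8
L[i]    1    2    2    2    1    3    2    4    4

4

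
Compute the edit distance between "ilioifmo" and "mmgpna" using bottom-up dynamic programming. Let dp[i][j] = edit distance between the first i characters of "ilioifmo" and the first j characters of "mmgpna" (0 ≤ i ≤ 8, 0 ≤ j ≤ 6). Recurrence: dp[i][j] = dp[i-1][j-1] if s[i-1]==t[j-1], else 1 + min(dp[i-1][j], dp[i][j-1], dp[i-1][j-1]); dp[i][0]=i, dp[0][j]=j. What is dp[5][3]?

   ''  m  m  g  p  n  a
''  0  1  2  3  4  5  6
 i  1  1  2  3  4  5  6
 l  2  2  2  3  4  5  6
 i  3  3  3  3  4  5  6
 o  4  4  4  4  4  5  6
 i  5  5  5  5  5  5  6
 f  6  6  6  6  6  6  6
 m  7  6  6  7  7  7  7
 o  8  7  7  7  8  8  8

5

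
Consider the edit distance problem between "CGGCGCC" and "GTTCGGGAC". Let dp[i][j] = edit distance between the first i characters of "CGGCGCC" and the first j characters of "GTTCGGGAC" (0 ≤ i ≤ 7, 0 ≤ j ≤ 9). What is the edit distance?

   ''  G  T  T  C  G  G  G  A  C
''  0  1  2  3  4  5  6  7  8  9
 C  1  1  2  3  3  4  5  6  7  8
 G  2  1  2  3  4  3  4  5  6  7
 G  3  2  2  3  4  4  3  4  5  6
 C  4  3  3  3  3  4  4  4  5  5
 G  5  4  4  4  4  3  4  4  5  6
 C  6  5  5  5  4  4  4  5  5  5
 C  7  6  6  6  5  5  5  5  6  5

5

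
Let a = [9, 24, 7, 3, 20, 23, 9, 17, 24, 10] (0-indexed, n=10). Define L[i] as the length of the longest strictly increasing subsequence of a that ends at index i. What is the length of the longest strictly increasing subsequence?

4

   i    0    1    2    3    4    5    6    7    8    9
a[i]    9   24    7    3   20   23    9   17   24   10
L[i]    1    2    1    1    2    3    2    3    4    3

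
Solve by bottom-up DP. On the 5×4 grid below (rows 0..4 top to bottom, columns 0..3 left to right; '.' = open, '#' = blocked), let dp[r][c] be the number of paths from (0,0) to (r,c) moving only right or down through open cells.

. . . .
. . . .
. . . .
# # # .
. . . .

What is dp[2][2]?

6

r\c   0   1   2   3
  0   1   1   1   1
  1   1   2   3   4
  2   1   3   6  10
  3   0   0   0  10
  4   0   0   0  10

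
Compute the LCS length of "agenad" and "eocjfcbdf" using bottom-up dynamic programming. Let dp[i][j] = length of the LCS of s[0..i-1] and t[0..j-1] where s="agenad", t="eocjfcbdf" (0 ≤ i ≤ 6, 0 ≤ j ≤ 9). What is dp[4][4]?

1

   ''  e  o  c  j  f  c  b  d  f
''  0  0  0  0  0  0  0  0  0  0
 a  0  0  0  0  0  0  0  0  0  0
 g  0  0  0  0  0  0  0  0  0  0
 e  0  1  1  1  1  1  1  1  1  1
 n  0  1  1  1  1  1  1  1  1  1
 a  0  1  1  1  1  1  1  1  1  1
 d  0  1  1  1  1  1  1  1  2  2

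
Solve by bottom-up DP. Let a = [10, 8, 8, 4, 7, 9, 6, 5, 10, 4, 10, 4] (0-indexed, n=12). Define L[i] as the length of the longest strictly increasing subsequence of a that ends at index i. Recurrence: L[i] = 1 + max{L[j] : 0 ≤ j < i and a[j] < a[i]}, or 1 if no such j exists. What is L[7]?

2

   i    0    1    2    3    4    5    6    7    8    9   10   11
a[i]   10    8    8    4    7    9    6    5   10    4   10    4
L[i]    1    1    1    1    2    3    2    2    4    1    4    1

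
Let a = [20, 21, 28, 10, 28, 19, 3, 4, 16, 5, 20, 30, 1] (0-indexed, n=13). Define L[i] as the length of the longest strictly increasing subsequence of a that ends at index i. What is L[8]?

   i    0    1    2    3    4    5    6    7    8    9   10   11   12
a[i]   20   21   28   10   28   19    3    4   16    5   20   30    1
L[i]    1    2    3    1    3    2    1    2    3    3    4    5    1

3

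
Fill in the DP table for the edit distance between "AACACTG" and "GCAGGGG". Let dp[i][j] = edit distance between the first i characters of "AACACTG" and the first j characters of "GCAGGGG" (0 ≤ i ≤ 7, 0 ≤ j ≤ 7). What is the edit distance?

   ''  G  C  A  G  G  G  G
''  0  1  2  3  4  5  6  7
 A  1  1  2  2  3  4  5  6
 A  2  2  2  2  3  4  5  6
 C  3  3  2  3  3  4  5  6
 A  4  4  3  2  3  4  5  6
 C  5  5  4  3  3  4  5  6
 T  6  6  5  4  4  4  5  6
 G  7  6  6  5  4  4  4  5

5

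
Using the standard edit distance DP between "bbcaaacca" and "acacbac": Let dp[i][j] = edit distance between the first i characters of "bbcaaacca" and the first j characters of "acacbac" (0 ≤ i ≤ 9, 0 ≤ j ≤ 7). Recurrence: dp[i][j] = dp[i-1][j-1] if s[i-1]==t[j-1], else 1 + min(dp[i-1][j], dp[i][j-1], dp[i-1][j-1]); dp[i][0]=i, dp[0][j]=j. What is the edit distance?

6

   ''  a  c  a  c  b  a  c
''  0  1  2  3  4  5  6  7
 b  1  1  2  3  4  4  5  6
 b  2  2  2  3  4  4  5  6
 c  3  3  2  3  3  4  5  5
 a  4  3  3  2  3  4  4  5
 a  5  4  4  3  3  4  4  5
 a  6  5  5  4  4  4  4  5
 c  7  6  5  5  4  5  5  4
 c  8  7  6  6  5  5  6  5
 a  9  8  7  6  6  6  5  6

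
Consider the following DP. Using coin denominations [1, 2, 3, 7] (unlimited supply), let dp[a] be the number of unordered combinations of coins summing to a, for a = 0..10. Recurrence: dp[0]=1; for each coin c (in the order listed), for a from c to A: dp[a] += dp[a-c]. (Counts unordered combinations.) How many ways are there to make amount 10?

after  coin     0     1     2     3     4     5     6     7     8     9    10
          1     1     1     1     1     1     1     1     1     1     1     1
          2     1     1     2     2     3     3     4     4     5     5     6
          3     1     1     2     3     4     5     7     8    10    12    14
          7     1     1     2     3     4     5     7     9    11    14    17

17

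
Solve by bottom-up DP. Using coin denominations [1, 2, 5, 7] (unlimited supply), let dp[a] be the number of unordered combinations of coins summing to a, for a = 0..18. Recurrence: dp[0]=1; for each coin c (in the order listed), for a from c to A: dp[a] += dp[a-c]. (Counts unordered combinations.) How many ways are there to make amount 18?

after  coin     0     1     2     3     4     5     6     7     8     9    10    11    12    13    14    15    16    17    18
          1     1     1     1     1     1     1     1     1     1     1     1     1     1     1     1     1     1     1     1
          2     1     1     2     2     3     3     4     4     5     5     6     6     7     7     8     8     9     9    10
          5     1     1     2     2     3     4     5     6     7     8    10    11    13    14    16    18    20    22    24
          7     1     1     2     2     3     4     5     7     8    10    12    14    17    19    23    26    30    34    38

38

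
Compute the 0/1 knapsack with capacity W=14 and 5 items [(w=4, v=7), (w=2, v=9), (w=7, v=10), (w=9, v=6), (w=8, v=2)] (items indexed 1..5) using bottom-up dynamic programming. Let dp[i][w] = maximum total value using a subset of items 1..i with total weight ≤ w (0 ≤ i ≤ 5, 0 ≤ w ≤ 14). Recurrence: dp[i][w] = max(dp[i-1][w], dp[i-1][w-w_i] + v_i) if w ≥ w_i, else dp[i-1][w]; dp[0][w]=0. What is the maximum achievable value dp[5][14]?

26

i\w   0   1   2   3   4   5   6   7   8   9  10  11  12  13  14
  0   0   0   0   0   0   0   0   0   0   0   0   0   0   0   0
  1   0   0   0   0   7   7   7   7   7   7   7   7   7   7   7
  2   0   0   9   9   9   9  16  16  16  16  16  16  16  16  16
  3   0   0   9   9   9   9  16  16  16  19  19  19  19  26  26
  4   0   0   9   9   9   9  16  16  16  19  19  19  19  26  26
  5   0   0   9   9   9   9  16  16  16  19  19  19  19  26  26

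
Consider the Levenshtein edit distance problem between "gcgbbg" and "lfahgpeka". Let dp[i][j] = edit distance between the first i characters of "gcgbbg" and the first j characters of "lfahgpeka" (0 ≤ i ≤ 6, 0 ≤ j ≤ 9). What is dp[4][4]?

4

   ''  l  f  a  h  g  p  e  k  a
''  0  1  2  3  4  5  6  7  8  9
 g  1  1  2  3  4  4  5  6  7  8
 c  2  2  2  3  4  5  5  6  7  8
 g  3  3  3  3  4  4  5  6  7  8
 b  4  4  4  4  4  5  5  6  7  8
 b  5  5  5  5  5  5  6  6  7  8
 g  6  6  6  6  6  5  6  7  7  8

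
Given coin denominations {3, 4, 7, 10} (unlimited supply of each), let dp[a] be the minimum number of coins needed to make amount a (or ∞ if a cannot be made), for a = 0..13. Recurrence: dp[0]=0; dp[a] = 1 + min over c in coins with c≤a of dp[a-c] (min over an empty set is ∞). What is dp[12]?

3

 a  0  1  2  3  4  5  6  7  8  9 10 11 12 13
dp  0  -  -  1  1  -  2  1  2  3  1  2  3  2
(- denotes ∞ / unreachable)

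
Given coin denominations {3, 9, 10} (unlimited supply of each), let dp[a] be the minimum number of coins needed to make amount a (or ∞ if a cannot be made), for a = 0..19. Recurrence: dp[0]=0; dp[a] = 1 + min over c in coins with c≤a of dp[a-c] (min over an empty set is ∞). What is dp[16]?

3

 a  0  1  2  3  4  5  6  7  8  9 10 11 12 13 14 15 16 17 18 19
dp  0  -  -  1  -  -  2  -  -  1  1  -  2  2  -  3  3  -  2  2
(- denotes ∞ / unreachable)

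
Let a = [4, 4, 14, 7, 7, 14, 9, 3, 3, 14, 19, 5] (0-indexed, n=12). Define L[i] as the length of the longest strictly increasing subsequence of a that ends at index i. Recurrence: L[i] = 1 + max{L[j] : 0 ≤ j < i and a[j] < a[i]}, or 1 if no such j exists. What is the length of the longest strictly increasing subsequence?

   i    0    1    2    3    4    5    6    7    8    9   10   11
a[i]    4    4   14    7    7   14    9    3    3   14   19    5
L[i]    1    1    2    2    2    3    3    1    1    4    5    2

5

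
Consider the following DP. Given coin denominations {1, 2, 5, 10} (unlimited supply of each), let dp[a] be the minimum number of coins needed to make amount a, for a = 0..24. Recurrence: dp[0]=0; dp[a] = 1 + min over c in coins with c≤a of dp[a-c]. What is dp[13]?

 a  0  1  2  3  4  5  6  7  8  9 10 11 12 13 14 15 16 17 18 19 20 21 22 23 24
dp  0  1  1  2  2  1  2  2  3  3  1  2  2  3  3  2  3  3  4  4  2  3  3  4  4

3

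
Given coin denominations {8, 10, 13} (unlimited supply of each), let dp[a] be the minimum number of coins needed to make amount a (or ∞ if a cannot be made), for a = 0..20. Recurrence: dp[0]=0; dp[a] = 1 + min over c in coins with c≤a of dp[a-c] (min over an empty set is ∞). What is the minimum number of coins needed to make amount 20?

 a  0  1  2  3  4  5  6  7  8  9 10 11 12 13 14 15 16 17 18 19 20
dp  0  -  -  -  -  -  -  -  1  -  1  -  -  1  -  -  2  -  2  -  2
(- denotes ∞ / unreachable)

2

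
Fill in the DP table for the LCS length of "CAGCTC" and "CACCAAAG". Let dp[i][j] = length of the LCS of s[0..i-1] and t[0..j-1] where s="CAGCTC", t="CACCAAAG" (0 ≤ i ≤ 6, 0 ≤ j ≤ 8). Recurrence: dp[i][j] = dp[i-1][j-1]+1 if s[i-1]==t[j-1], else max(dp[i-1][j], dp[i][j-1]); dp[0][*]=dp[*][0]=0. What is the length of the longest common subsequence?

4

   ''  C  A  C  C  A  A  A  G
''  0  0  0  0  0  0  0  0  0
 C  0  1  1  1  1  1  1  1  1
 A  0  1  2  2  2  2  2  2  2
 G  0  1  2  2  2  2  2  2  3
 C  0  1  2  3  3  3  3  3  3
 T  0  1  2  3  3  3  3  3  3
 C  0  1  2  3  4  4  4  4  4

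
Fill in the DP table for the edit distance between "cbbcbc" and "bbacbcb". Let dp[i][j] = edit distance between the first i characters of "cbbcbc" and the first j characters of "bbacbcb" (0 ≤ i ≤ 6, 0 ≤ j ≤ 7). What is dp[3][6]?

   ''  b  b  a  c  b  c  b
''  0  1  2  3  4  5  6  7
 c  1  1  2  3  3  4  5  6
 b  2  1  1  2  3  3  4  5
 b  3  2  1  2  3  3  4  4
 c  4  3  2  2  2  3  3  4
 b  5  4  3  3  3  2  3  3
 c  6  5  4  4  3  3  2  3

4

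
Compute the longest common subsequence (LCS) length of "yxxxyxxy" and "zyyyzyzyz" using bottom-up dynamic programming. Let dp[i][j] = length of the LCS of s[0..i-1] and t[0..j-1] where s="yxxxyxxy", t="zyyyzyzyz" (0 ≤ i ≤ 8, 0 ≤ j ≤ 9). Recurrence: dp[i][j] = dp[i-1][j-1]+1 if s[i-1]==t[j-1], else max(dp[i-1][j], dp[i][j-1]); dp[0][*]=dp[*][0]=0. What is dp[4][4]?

1

   ''  z  y  y  y  z  y  z  y  z
''  0  0  0  0  0  0  0  0  0  0
 y  0  0  1  1  1  1  1  1  1  1
 x  0  0  1  1  1  1  1  1  1  1
 x  0  0  1  1  1  1  1  1  1  1
 x  0  0  1  1  1  1  1  1  1  1
 y  0  0  1  2  2  2  2  2  2  2
 x  0  0  1  2  2  2  2  2  2  2
 x  0  0  1  2  2  2  2  2  2  2
 y  0  0  1  2  3  3  3  3  3  3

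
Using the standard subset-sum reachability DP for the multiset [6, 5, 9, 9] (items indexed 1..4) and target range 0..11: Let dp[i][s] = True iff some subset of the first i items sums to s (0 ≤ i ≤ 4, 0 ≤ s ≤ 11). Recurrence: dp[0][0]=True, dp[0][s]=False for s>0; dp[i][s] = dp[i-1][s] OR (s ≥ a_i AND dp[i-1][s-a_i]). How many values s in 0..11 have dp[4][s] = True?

5

i\s   0   1   2   3   4   5   6   7   8   9  10  11
  0   T   F   F   F   F   F   F   F   F   F   F   F
  1   T   F   F   F   F   F   T   F   F   F   F   F
  2   T   F   F   F   F   T   T   F   F   F   F   T
  3   T   F   F   F   F   T   T   F   F   T   F   T
  4   T   F   F   F   F   T   T   F   F   T   F   T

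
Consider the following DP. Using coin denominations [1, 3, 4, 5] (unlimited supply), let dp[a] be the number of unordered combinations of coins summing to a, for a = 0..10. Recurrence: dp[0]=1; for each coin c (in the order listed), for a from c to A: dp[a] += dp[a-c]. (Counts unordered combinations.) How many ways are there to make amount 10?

12

after  coin     0     1     2     3     4     5     6     7     8     9    10
          1     1     1     1     1     1     1     1     1     1     1     1
          3     1     1     1     2     2     2     3     3     3     4     4
          4     1     1     1     2     3     3     4     5     6     7     8
          5     1     1     1     2     3     4     5     6     8    10    12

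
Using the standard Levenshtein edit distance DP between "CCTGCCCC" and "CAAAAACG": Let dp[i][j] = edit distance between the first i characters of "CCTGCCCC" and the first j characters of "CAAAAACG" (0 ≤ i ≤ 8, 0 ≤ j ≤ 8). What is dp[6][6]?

   ''  C  A  A  A  A  A  C  G
''  0  1  2  3  4  5  6  7  8
 C  1  0  1  2  3  4  5  6  7
 C  2  1  1  2  3  4  5  5  6
 T  3  2  2  2  3  4  5  6  6
 G  4  3  3  3  3  4  5  6  6
 C  5  4  4  4  4  4  5  5  6
 C  6  5  5  5  5  5  5  5  6
 C  7  6  6  6  6  6  6  5  6
 C  8  7  7  7  7  7  7  6  6

5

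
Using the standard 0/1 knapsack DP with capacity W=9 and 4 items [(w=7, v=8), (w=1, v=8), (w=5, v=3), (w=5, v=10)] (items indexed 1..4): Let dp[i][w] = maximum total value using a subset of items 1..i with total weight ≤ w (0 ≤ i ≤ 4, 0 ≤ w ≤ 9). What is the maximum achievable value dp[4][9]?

i\w   0   1   2   3   4   5   6   7   8   9
  0   0   0   0   0   0   0   0   0   0   0
  1   0   0   0   0   0   0   0   8   8   8
  2   0   8   8   8   8   8   8   8  16  16
  3   0   8   8   8   8   8  11  11  16  16
  4   0   8   8   8   8  10  18  18  18  18

18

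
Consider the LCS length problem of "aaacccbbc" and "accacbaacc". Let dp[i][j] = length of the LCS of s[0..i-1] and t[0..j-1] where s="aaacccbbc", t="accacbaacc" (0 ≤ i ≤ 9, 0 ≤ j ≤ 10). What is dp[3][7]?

   ''  a  c  c  a  c  b  a  a  c  c
''  0  0  0  0  0  0  0  0  0  0  0
 a  0  1  1  1  1  1  1  1  1  1  1
 a  0  1  1  1  2  2  2  2  2  2  2
 a  0  1  1  1  2  2  2  3  3  3  3
 c  0  1  2  2  2  3  3  3  3  4  4
 c  0  1  2  3  3  3  3  3  3  4  5
 c  0  1  2  3  3  4  4  4  4  4  5
 b  0  1  2  3  3  4  5  5  5  5  5
 b  0  1  2  3  3  4  5  5  5  5  5
 c  0  1  2  3  3  4  5  5  5  6  6

3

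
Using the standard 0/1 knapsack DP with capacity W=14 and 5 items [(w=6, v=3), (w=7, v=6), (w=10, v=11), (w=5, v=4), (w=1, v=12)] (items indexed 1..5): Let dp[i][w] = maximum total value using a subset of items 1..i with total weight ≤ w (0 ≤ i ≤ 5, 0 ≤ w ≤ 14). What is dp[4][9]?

i\w   0   1   2   3   4   5   6   7   8   9  10  11  12  13  14
  0   0   0   0   0   0   0   0   0   0   0   0   0   0   0   0
  1   0   0   0   0   0   0   3   3   3   3   3   3   3   3   3
  2   0   0   0   0   0   0   3   6   6   6   6   6   6   9   9
  3   0   0   0   0   0   0   3   6   6   6  11  11  11  11  11
  4   0   0   0   0   0   4   4   6   6   6  11  11  11  11  11
  5   0  12  12  12  12  12  16  16  18  18  18  23  23  23  23

6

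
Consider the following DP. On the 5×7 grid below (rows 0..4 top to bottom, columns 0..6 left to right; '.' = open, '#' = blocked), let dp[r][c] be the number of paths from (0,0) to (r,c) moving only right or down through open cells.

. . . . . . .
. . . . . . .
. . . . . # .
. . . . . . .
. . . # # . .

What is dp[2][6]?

7

r\c   0   1   2   3   4   5   6
  0   1   1   1   1   1   1   1
  1   1   2   3   4   5   6   7
  2   1   3   6  10  15   0   7
  3   1   4  10  20  35  35  42
  4   1   5  15   0   0  35  77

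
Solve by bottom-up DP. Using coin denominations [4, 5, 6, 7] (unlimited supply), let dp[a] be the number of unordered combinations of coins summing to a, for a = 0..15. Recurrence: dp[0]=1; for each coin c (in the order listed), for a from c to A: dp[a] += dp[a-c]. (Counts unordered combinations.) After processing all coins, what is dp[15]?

3

after  coin     0     1     2     3     4     5     6     7     8     9    10    11    12    13    14    15
          4     1     0     0     0     1     0     0     0     1     0     0     0     1     0     0     0
          5     1     0     0     0     1     1     0     0     1     1     1     0     1     1     1     1
          6     1     0     0     0     1     1     1     0     1     1     2     1     2     1     2     2
          7     1     0     0     0     1     1     1     1     1     1     2     2     3     2     3     3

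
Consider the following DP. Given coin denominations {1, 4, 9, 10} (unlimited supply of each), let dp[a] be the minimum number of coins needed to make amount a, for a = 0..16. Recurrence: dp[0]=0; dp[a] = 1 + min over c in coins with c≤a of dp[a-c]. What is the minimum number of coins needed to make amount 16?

 a  0  1  2  3  4  5  6  7  8  9 10 11 12 13 14 15 16
dp  0  1  2  3  1  2  3  4  2  1  1  2  3  2  2  3  4

4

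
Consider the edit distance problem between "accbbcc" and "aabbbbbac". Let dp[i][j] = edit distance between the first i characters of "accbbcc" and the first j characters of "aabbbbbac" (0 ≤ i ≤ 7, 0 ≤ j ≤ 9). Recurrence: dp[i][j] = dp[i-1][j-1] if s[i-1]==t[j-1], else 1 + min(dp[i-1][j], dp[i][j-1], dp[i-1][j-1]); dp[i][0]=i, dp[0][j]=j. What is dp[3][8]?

7

   ''  a  a  b  b  b  b  b  a  c
''  0  1  2  3  4  5  6  7  8  9
 a  1  0  1  2  3  4  5  6  7  8
 c  2  1  1  2  3  4  5  6  7  7
 c  3  2  2  2  3  4  5  6  7  7
 b  4  3  3  2  2  3  4  5  6  7
 b  5  4  4  3  2  2  3  4  5  6
 c  6  5  5  4  3  3  3  4  5  5
 c  7  6  6  5  4  4  4  4  5  5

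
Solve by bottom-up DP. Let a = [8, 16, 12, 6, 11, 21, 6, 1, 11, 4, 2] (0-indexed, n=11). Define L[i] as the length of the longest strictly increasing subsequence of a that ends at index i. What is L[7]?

   i    0    1    2    3    4    5    6    7    8    9   10
a[i]    8   16   12    6   11   21    6    1   11    4    2
L[i]    1    2    2    1    2    3    1    1    2    2    2

1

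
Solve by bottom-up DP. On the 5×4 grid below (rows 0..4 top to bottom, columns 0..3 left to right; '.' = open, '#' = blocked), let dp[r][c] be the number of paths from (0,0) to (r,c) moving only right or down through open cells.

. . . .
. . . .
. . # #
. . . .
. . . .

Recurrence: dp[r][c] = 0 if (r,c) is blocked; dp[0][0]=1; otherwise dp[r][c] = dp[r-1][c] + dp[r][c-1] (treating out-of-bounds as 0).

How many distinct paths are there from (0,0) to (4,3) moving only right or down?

r\c   0   1   2   3
  0   1   1   1   1
  1   1   2   3   4
  2   1   3   0   0
  3   1   4   4   4
  4   1   5   9  13

13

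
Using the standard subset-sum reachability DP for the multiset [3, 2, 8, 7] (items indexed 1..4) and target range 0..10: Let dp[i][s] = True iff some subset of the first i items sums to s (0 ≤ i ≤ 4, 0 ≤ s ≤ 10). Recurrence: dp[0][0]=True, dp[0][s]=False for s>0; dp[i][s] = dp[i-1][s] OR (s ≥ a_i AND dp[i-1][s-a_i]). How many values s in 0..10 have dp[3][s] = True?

i\s   0   1   2   3   4   5   6   7   8   9  10
  0   T   F   F   F   F   F   F   F   F   F   F
  1   T   F   F   T   F   F   F   F   F   F   F
  2   T   F   T   T   F   T   F   F   F   F   F
  3   T   F   T   T   F   T   F   F   T   F   T
  4   T   F   T   T   F   T   F   T   T   T   T

6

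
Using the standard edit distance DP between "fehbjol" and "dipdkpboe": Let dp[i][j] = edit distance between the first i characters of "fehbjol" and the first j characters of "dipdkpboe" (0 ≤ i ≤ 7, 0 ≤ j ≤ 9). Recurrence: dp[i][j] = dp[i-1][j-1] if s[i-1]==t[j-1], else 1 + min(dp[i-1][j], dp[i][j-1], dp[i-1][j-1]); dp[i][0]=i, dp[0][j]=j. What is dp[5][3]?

   ''  d  i  p  d  k  p  b  o  e
''  0  1  2  3  4  5  6  7  8  9
 f  1  1  2  3  4  5  6  7  8  9
 e  2  2  2  3  4  5  6  7  8  8
 h  3  3  3  3  4  5  6  7  8  9
 b  4  4  4  4  4  5  6  6  7  8
 j  5  5  5  5  5  5  6  7  7  8
 o  6  6  6  6  6  6  6  7  7  8
 l  7  7  7  7  7  7  7  7  8  8

5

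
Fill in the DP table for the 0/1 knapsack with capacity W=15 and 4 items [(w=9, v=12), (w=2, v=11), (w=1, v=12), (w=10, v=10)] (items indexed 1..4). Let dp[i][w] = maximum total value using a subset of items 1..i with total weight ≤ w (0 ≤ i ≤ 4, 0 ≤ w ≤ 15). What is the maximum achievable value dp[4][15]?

35

i\w   0   1   2   3   4   5   6   7   8   9  10  11  12  13  14  15
  0   0   0   0   0   0   0   0   0   0   0   0   0   0   0   0   0
  1   0   0   0   0   0   0   0   0   0  12  12  12  12  12  12  12
  2   0   0  11  11  11  11  11  11  11  12  12  23  23  23  23  23
  3   0  12  12  23  23  23  23  23  23  23  24  24  35  35  35  35
  4   0  12  12  23  23  23  23  23  23  23  24  24  35  35  35  35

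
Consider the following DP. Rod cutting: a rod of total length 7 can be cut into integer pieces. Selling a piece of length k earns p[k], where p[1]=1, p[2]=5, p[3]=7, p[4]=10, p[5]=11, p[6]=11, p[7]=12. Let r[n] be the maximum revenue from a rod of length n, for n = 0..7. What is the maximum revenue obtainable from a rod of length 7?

17

   n    0    1    2    3    4    5    6    7
r[n]    0    1    5    7   10   12   15   17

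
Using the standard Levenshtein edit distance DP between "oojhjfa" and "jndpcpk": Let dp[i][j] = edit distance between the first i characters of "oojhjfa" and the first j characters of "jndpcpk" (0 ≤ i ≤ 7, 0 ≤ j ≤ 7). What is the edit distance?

7

   ''  j  n  d  p  c  p  k
''  0  1  2  3  4  5  6  7
 o  1  1  2  3  4  5  6  7
 o  2  2  2  3  4  5  6  7
 j  3  2  3  3  4  5  6  7
 h  4  3  3  4  4  5  6  7
 j  5  4  4  4  5  5  6  7
 f  6  5  5  5  5  6  6  7
 a  7  6  6  6  6  6  7  7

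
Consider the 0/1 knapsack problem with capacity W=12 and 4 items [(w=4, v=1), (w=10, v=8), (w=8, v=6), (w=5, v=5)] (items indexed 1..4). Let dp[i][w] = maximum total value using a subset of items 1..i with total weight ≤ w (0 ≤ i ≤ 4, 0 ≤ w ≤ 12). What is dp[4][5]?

5

i\w   0   1   2   3   4   5   6   7   8   9  10  11  12
  0   0   0   0   0   0   0   0   0   0   0   0   0   0
  1   0   0   0   0   1   1   1   1   1   1   1   1   1
  2   0   0   0   0   1   1   1   1   1   1   8   8   8
  3   0   0   0   0   1   1   1   1   6   6   8   8   8
  4   0   0   0   0   1   5   5   5   6   6   8   8   8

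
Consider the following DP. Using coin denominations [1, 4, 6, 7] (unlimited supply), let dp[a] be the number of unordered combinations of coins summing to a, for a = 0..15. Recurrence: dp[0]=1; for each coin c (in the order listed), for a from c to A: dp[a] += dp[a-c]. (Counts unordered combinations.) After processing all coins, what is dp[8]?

after  coin     0     1     2     3     4     5     6     7     8     9    10    11    12    13    14    15
          1     1     1     1     1     1     1     1     1     1     1     1     1     1     1     1     1
          4     1     1     1     1     2     2     2     2     3     3     3     3     4     4     4     4
          6     1     1     1     1     2     2     3     3     4     4     5     5     7     7     8     8
          7     1     1     1     1     2     2     3     4     5     5     6     7     9    10    12    13

5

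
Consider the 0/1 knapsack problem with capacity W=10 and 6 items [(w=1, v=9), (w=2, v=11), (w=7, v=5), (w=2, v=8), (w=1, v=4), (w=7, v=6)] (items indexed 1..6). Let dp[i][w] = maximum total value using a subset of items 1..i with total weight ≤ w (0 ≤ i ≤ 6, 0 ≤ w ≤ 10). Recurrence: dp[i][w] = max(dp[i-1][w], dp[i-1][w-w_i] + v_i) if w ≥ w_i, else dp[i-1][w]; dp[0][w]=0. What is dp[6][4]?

i\w   0   1   2   3   4   5   6   7   8   9  10
  0   0   0   0   0   0   0   0   0   0   0   0
  1   0   9   9   9   9   9   9   9   9   9   9
  2   0   9  11  20  20  20  20  20  20  20  20
  3   0   9  11  20  20  20  20  20  20  20  25
  4   0   9  11  20  20  28  28  28  28  28  28
  5   0   9  13  20  24  28  32  32  32  32  32
  6   0   9  13  20  24  28  32  32  32  32  32

24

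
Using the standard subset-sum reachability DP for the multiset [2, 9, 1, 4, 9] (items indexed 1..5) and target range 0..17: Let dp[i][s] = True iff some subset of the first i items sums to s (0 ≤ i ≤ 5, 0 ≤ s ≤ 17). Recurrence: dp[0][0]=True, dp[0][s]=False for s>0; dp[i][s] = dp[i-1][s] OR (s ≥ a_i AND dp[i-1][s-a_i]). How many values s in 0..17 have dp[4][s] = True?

16

i\s   0   1   2   3   4   5   6   7   8   9  10  11  12  13  14  15  16  17
  0   T   F   F   F   F   F   F   F   F   F   F   F   F   F   F   F   F   F
  1   T   F   T   F   F   F   F   F   F   F   F   F   F   F   F   F   F   F
  2   T   F   T   F   F   F   F   F   F   T   F   T   F   F   F   F   F   F
  3   T   T   T   T   F   F   F   F   F   T   T   T   T   F   F   F   F   F
  4   T   T   T   T   T   T   T   T   F   T   T   T   T   T   T   T   T   F
  5   T   T   T   T   T   T   T   T   F   T   T   T   T   T   T   T   T   F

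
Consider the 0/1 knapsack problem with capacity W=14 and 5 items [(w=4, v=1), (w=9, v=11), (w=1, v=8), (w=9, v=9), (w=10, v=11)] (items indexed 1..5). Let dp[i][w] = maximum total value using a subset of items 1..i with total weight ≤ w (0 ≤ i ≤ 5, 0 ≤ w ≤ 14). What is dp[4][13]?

i\w   0   1   2   3   4   5   6   7   8   9  10  11  12  13  14
  0   0   0   0   0   0   0   0   0   0   0   0   0   0   0   0
  1   0   0   0   0   1   1   1   1   1   1   1   1   1   1   1
  2   0   0   0   0   1   1   1   1   1  11  11  11  11  12  12
  3   0   8   8   8   8   9   9   9   9  11  19  19  19  19  20
  4   0   8   8   8   8   9   9   9   9  11  19  19  19  19  20
  5   0   8   8   8   8   9   9   9   9  11  19  19  19  19  20

19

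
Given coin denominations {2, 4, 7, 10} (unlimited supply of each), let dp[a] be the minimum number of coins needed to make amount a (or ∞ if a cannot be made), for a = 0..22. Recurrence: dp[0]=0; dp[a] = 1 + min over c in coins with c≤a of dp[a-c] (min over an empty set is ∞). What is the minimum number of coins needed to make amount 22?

3

 a  0  1  2  3  4  5  6  7  8  9 10 11 12 13 14 15 16 17 18 19 20 21 22
dp  0  -  1  -  1  -  2  1  2  2  1  2  2  3  2  3  3  2  3  3  2  3  3
(- denotes ∞ / unreachable)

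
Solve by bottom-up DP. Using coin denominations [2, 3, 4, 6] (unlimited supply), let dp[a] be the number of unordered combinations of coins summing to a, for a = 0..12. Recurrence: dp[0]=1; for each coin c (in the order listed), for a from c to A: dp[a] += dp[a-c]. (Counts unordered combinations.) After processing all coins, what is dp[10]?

7

after  coin     0     1     2     3     4     5     6     7     8     9    10    11    12
          2     1     0     1     0     1     0     1     0     1     0     1     0     1
          3     1     0     1     1     1     1     2     1     2     2     2     2     3
          4     1     0     1     1     2     1     3     2     4     3     5     4     7
          6     1     0     1     1     2     1     4     2     5     4     7     5    11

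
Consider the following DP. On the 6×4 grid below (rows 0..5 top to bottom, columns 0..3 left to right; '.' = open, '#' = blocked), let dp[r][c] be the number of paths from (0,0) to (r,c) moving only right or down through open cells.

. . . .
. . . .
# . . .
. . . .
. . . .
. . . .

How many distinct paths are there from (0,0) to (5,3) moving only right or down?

r\c   0   1   2   3
  0   1   1   1   1
  1   1   2   3   4
  2   0   2   5   9
  3   0   2   7  16
  4   0   2   9  25
  5   0   2  11  36

36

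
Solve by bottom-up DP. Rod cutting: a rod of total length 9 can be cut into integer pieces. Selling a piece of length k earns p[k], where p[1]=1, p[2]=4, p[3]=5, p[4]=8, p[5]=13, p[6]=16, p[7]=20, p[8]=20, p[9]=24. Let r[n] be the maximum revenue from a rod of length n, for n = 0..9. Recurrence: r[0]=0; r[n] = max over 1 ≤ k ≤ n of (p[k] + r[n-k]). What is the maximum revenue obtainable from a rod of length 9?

24

   n    0    1    2    3    4    5    6    7    8    9
r[n]    0    1    4    5    8   13   16   20   21   24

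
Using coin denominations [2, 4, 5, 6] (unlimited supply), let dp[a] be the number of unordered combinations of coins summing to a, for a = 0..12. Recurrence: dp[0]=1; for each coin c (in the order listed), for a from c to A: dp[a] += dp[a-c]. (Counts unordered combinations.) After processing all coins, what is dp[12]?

after  coin     0     1     2     3     4     5     6     7     8     9    10    11    12
          2     1     0     1     0     1     0     1     0     1     0     1     0     1
          4     1     0     1     0     2     0     2     0     3     0     3     0     4
          5     1     0     1     0     2     1     2     1     3     2     4     2     5
          6     1     0     1     0     2     1     3     1     4     2     6     3     8

8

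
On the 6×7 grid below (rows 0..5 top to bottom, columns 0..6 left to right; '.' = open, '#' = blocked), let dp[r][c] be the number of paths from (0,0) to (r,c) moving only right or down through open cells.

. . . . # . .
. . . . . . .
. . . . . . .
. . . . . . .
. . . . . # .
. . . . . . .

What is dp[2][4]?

14

r\c   0   1   2   3   4   5   6
  0   1   1   1   1   0   0   0
  1   1   2   3   4   4   4   4
  2   1   3   6  10  14  18  22
  3   1   4  10  20  34  52  74
  4   1   5  15  35  69   0  74
  5   1   6  21  56 125 125 199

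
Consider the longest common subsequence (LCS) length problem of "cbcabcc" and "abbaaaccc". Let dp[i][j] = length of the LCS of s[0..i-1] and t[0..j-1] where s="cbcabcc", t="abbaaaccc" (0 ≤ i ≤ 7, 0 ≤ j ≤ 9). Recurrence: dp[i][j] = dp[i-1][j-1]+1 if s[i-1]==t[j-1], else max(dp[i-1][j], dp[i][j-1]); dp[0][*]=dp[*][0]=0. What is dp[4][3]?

   ''  a  b  b  a  a  a  c  c  c
''  0  0  0  0  0  0  0  0  0  0
 c  0  0  0  0  0  0  0  1  1  1
 b  0  0  1  1  1  1  1  1  1  1
 c  0  0  1  1  1  1  1  2  2  2
 a  0  1  1  1  2  2  2  2  2  2
 b  0  1  2  2  2  2  2  2  2  2
 c  0  1  2  2  2  2  2  3  3  3
 c  0  1  2  2  2  2  2  3  4  4

1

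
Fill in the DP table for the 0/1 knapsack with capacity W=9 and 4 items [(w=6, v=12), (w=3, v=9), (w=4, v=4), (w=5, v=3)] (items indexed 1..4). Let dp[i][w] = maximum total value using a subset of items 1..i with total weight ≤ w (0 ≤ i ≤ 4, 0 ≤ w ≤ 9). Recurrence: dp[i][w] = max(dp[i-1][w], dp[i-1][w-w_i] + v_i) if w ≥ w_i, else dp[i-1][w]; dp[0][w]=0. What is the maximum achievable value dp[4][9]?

21

i\w   0   1   2   3   4   5   6   7   8   9
  0   0   0   0   0   0   0   0   0   0   0
  1   0   0   0   0   0   0  12  12  12  12
  2   0   0   0   9   9   9  12  12  12  21
  3   0   0   0   9   9   9  12  13  13  21
  4   0   0   0   9   9   9  12  13  13  21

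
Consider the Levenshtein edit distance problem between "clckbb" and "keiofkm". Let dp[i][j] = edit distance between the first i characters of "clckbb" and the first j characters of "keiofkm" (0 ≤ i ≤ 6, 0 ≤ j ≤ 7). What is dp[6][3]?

   ''  k  e  i  o  f  k  m
''  0  1  2  3  4  5  6  7
 c  1  1  2  3  4  5  6  7
 l  2  2  2  3  4  5  6  7
 c  3  3  3  3  4  5  6  7
 k  4  3  4  4  4  5  5  6
 b  5  4  4  5  5  5  6  6
 b  6  5  5  5  6  6  6  7

5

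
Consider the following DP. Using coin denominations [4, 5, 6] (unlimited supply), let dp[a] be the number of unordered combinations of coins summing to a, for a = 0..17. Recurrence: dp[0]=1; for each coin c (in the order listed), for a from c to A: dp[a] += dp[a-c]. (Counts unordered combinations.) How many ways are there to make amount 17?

after  coin     0     1     2     3     4     5     6     7     8     9    10    11    12    13    14    15    16    17
          4     1     0     0     0     1     0     0     0     1     0     0     0     1     0     0     0     1     0
          5     1     0     0     0     1     1     0     0     1     1     1     0     1     1     1     1     1     1
          6     1     0     0     0     1     1     1     0     1     1     2     1     2     1     2     2     3     2

2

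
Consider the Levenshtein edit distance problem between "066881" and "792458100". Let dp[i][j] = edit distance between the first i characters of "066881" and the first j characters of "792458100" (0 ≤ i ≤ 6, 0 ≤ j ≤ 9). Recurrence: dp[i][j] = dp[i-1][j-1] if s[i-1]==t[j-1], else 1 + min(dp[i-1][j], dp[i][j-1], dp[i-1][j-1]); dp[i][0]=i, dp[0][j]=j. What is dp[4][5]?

   ''  7  9  2  4  5  8  1  0  0
''  0  1  2  3  4  5  6  7  8  9
 0  1  1  2  3  4  5  6  7  7  8
 6  2  2  2  3  4  5  6  7  8  8
 6  3  3  3  3  4  5  6  7  8  9
 8  4  4  4  4  4  5  5  6  7  8
 8  5  5  5  5  5  5  5  6  7  8
 1  6  6  6  6  6  6  6  5  6  7

5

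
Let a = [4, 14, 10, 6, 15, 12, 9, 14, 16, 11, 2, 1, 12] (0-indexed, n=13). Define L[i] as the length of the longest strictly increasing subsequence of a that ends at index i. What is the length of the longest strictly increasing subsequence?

5

   i    0    1    2    3    4    5    6    7    8    9   10   11   12
a[i]    4   14   10    6   15   12    9   14   16   11    2    1   12
L[i]    1    2    2    2    3    3    3    4    5    4    1    1    5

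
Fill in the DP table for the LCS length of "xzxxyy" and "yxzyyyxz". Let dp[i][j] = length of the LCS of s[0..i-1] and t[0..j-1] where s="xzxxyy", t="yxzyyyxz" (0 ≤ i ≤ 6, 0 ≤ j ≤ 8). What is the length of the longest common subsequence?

   ''  y  x  z  y  y  y  x  z
''  0  0  0  0  0  0  0  0  0
 x  0  0  1  1  1  1  1  1  1
 z  0  0  1  2  2  2  2  2  2
 x  0  0  1  2  2  2  2  3  3
 x  0  0  1  2  2  2  2  3  3
 y  0  1  1  2  3  3  3  3  3
 y  0  1  1  2  3  4  4  4  4

4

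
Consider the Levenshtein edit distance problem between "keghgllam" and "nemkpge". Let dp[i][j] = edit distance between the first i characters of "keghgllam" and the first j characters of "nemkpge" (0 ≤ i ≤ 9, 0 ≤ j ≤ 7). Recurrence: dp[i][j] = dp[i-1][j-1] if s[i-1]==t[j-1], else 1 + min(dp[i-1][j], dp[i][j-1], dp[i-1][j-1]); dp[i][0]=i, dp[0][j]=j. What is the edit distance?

8

   ''  n  e  m  k  p  g  e
''  0  1  2  3  4  5  6  7
 k  1  1  2  3  3  4  5  6
 e  2  2  1  2  3  4  5  5
 g  3  3  2  2  3  4  4  5
 h  4  4  3  3  3  4  5  5
 g  5  5  4  4  4  4  4  5
 l  6  6  5  5  5  5  5  5
 l  7  7  6  6  6  6  6  6
 a  8  8  7  7  7  7  7  7
 m  9  9  8  7  8  8  8  8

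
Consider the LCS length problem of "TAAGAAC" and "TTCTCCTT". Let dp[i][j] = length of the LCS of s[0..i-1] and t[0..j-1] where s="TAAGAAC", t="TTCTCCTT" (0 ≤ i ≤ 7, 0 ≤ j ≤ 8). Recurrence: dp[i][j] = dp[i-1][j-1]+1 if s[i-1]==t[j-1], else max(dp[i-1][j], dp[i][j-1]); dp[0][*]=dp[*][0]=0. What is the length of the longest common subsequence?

   ''  T  T  C  T  C  C  T  T
''  0  0  0  0  0  0  0  0  0
 T  0  1  1  1  1  1  1  1  1
 A  0  1  1  1  1  1  1  1  1
 A  0  1  1  1  1  1  1  1  1
 G  0  1  1  1  1  1  1  1  1
 A  0  1  1  1  1  1  1  1  1
 A  0  1  1  1  1  1  1  1  1
 C  0  1  1  2  2  2  2  2  2

2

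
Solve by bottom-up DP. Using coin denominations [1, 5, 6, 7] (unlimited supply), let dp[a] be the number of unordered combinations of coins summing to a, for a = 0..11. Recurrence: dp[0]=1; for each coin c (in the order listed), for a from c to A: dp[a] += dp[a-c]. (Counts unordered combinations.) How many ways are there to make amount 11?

after  coin     0     1     2     3     4     5     6     7     8     9    10    11
          1     1     1     1     1     1     1     1     1     1     1     1     1
          5     1     1     1     1     1     2     2     2     2     2     3     3
          6     1     1     1     1     1     2     3     3     3     3     4     5
          7     1     1     1     1     1     2     3     4     4     4     5     6

6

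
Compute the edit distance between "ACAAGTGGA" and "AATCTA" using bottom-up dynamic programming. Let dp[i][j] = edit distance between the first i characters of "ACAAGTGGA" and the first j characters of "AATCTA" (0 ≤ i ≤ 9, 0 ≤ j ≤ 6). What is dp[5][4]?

3

   ''  A  A  T  C  T  A
''  0  1  2  3  4  5  6
 A  1  0  1  2  3  4  5
 C  2  1  1  2  2  3  4
 A  3  2  1  2  3  3  3
 A  4  3  2  2  3  4  3
 G  5  4  3  3  3  4  4
 T  6  5  4  3  4  3  4
 G  7  6  5  4  4  4  4
 G  8  7  6  5  5  5  5
 A  9  8  7  6  6  6  5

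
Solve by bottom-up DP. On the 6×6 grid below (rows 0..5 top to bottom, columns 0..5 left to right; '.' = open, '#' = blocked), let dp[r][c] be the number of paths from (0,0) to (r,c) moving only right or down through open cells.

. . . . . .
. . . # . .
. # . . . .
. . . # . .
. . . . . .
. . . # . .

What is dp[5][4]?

r\c   0   1   2   3   4   5
  0   1   1   1   1   1   1
  1   1   2   3   0   1   2
  2   1   0   3   3   4   6
  3   1   1   4   0   4  10
  4   1   2   6   6  10  20
  5   1   3   9   0  10  30

10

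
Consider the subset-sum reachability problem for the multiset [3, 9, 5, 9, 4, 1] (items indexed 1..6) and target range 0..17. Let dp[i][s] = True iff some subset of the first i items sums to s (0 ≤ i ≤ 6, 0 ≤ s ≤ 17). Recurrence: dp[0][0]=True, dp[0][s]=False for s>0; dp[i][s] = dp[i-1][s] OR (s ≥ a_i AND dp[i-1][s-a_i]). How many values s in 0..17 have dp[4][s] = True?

8

i\s   0   1   2   3   4   5   6   7   8   9  10  11  12  13  14  15  16  17
  0   T   F   F   F   F   F   F   F   F   F   F   F   F   F   F   F   F   F
  1   T   F   F   T   F   F   F   F   F   F   F   F   F   F   F   F   F   F
  2   T   F   F   T   F   F   F   F   F   T   F   F   T   F   F   F   F   F
  3   T   F   F   T   F   T   F   F   T   T   F   F   T   F   T   F   F   T
  4   T   F   F   T   F   T   F   F   T   T   F   F   T   F   T   F   F   T
  5   T   F   F   T   T   T   F   T   T   T   F   F   T   T   T   F   T   T
  6   T   T   F   T   T   T   T   T   T   T   T   F   T   T   T   T   T   T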